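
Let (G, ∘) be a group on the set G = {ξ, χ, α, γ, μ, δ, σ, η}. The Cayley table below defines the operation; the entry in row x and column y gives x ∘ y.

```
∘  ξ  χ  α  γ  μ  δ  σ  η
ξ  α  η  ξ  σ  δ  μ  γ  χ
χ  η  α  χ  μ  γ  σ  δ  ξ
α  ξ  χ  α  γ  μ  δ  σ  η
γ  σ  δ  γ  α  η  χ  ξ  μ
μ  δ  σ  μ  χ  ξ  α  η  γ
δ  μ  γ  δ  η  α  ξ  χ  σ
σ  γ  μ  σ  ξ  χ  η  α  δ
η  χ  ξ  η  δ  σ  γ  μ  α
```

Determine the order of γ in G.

The identity element is α (its row matches the header).
γ^1 = γ
γ^2 = γ ∘ γ = α
The first power of γ equal to the identity is γ^2, so ord(γ) = 2.

2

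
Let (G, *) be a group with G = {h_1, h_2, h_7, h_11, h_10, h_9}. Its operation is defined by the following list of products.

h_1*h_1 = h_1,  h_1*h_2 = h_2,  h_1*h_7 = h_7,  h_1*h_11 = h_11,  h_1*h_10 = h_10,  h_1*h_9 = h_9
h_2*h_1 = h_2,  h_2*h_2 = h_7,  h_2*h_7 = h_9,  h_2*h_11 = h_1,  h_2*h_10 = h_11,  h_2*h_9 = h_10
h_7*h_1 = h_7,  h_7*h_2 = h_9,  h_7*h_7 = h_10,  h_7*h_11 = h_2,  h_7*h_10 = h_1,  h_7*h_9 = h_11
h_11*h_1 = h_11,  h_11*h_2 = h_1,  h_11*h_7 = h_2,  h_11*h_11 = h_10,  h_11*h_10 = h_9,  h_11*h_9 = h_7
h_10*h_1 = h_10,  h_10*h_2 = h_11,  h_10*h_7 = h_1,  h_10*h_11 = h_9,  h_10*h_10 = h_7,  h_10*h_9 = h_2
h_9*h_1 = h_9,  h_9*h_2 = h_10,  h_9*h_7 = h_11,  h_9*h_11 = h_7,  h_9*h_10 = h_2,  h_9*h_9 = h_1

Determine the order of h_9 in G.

The identity element is h_1 (its row matches the header).
h_9^1 = h_9
h_9^2 = h_9 * h_9 = h_1
The first power of h_9 equal to the identity is h_9^2, so ord(h_9) = 2.

2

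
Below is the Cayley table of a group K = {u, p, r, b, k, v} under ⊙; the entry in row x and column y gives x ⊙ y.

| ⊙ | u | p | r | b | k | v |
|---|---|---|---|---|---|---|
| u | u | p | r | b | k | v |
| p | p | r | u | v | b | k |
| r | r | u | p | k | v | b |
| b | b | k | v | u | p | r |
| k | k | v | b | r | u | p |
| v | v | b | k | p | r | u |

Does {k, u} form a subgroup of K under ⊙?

{k, u} contains the identity u.
Checking products: every product of two elements of {k, u} (read from the table) lies in {k, u}, so the set is closed.
In a finite group, a nonempty closed subset is a subgroup. So {k, u} ≤ K.
(Structurally, K here is isomorphic to the symmetric group S_3.)

Yes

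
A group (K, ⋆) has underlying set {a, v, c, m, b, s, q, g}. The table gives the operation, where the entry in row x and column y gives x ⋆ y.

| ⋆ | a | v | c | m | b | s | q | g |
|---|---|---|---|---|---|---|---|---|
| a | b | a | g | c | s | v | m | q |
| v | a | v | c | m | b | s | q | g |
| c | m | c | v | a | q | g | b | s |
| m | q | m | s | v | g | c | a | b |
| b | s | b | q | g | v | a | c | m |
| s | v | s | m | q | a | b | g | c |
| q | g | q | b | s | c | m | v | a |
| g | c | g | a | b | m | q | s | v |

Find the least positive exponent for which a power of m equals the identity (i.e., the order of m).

The identity element is v (its row matches the header).
m^1 = m
m^2 = m ⋆ m = v
The first power of m equal to the identity is m^2, so ord(m) = 2.

2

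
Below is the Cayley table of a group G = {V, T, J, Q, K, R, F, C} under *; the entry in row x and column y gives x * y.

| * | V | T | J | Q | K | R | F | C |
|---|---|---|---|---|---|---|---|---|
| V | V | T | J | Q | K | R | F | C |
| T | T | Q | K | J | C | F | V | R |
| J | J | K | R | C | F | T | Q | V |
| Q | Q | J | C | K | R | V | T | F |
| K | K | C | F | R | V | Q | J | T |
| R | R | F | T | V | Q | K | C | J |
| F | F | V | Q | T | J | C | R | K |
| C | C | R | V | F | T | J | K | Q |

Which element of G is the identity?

V

The identity e satisfies e * x = x for all x, so its row in the table reproduces the column headers.
Row V reads: V, T, J, Q, K, R, F, C — exactly the header order. So V is the identity.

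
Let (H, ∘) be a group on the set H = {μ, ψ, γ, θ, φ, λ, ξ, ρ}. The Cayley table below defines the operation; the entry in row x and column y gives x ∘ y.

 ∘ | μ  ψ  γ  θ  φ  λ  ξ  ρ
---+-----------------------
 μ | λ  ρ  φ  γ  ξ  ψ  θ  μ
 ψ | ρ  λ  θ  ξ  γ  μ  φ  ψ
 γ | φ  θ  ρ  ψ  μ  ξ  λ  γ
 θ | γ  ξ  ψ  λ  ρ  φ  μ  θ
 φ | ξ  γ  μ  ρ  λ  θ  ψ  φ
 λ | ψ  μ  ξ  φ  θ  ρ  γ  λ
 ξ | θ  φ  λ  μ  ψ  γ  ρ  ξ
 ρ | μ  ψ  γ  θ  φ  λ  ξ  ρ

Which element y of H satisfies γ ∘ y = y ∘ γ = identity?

γ

First locate the identity: row ρ matches the header, so ρ is the identity.
Scan row γ for ρ: γ ∘ γ = ρ. Hence γ^(-1) = γ.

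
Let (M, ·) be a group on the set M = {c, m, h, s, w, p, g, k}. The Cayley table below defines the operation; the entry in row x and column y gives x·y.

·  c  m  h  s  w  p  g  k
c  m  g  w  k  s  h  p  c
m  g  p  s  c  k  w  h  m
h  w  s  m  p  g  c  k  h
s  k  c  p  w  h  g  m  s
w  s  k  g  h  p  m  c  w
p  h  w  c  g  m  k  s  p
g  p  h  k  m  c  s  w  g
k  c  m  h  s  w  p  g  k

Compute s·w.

Read row s, column w: s·w = h.

h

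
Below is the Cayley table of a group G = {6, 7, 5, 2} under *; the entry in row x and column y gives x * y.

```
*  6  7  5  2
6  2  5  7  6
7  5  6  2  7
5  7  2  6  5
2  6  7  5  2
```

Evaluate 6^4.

6^1 = 6
6^2 = 6 * 6 = 2
6^3 = 2 * 6 = 6
6^4 = 6 * 6 = 2

2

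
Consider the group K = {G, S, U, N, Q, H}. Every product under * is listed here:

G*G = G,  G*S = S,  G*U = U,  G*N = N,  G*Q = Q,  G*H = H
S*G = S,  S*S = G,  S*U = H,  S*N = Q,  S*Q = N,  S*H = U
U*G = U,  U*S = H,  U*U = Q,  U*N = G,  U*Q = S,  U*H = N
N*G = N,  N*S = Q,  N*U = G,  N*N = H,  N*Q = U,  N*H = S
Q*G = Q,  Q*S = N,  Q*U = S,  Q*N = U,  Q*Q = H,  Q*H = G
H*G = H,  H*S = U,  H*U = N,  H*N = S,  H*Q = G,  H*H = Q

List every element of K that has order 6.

Identity is G. Compute the order of each non-identity element by repeated multiplication:
  S: S → G  (order 2)
  U: U → Q → S → H → N → G  (order 6)
  N: N → H → S → Q → U → G  (order 6)
  Q: Q → H → G  (order 3)
  H: H → Q → G  (order 3)
Elements of order 6: {N, U}.

{N, U}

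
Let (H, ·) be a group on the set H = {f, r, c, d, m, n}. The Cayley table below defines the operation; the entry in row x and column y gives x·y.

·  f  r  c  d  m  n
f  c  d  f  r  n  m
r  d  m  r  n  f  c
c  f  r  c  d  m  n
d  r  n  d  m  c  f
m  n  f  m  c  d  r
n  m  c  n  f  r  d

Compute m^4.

m^1 = m
m^2 = m·m = d
m^3 = d·m = c
m^4 = c·m = m
(Structurally, H here is isomorphic to the cyclic group Z_6.)

m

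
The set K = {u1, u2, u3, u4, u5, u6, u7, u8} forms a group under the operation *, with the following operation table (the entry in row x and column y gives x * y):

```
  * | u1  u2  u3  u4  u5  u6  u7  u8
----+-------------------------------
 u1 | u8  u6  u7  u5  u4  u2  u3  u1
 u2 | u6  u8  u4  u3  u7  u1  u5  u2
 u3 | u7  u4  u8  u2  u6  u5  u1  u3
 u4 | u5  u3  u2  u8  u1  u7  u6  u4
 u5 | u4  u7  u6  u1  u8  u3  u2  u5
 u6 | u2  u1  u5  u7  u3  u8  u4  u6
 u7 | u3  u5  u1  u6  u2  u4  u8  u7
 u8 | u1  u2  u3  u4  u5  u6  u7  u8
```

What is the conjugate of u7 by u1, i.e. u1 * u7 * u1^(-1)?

The identity is u8. In row u1, the entry u8 sits in column u1, so u1^(-1) = u1.
u1 * u7 = u3
u3 * u1 = u7

u7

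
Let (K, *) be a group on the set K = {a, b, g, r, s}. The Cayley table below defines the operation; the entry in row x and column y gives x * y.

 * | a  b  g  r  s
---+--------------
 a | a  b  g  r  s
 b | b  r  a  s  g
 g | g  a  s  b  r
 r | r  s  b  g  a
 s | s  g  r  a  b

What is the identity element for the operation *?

The identity e satisfies e * x = x for all x, so its row in the table reproduces the column headers.
Row a reads: a, b, g, r, s — exactly the header order. So a is the identity.

a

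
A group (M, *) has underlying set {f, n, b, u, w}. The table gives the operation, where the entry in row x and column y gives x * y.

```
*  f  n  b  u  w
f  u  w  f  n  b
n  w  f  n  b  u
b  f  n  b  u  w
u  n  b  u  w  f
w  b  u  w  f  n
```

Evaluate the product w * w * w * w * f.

w * w = n
n * w = u
u * w = f
f * f = u

u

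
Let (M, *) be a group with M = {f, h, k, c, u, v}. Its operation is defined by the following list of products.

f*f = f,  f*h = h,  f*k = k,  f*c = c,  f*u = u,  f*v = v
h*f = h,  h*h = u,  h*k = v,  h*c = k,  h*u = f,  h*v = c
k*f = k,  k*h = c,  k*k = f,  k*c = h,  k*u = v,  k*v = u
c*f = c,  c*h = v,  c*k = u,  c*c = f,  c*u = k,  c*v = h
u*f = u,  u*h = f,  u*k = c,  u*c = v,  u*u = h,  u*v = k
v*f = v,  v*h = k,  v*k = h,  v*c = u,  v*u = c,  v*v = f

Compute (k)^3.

k

k^1 = k
k^2 = k*k = f
k^3 = f*k = k
(Structurally, M here is isomorphic to the symmetric group S_3.)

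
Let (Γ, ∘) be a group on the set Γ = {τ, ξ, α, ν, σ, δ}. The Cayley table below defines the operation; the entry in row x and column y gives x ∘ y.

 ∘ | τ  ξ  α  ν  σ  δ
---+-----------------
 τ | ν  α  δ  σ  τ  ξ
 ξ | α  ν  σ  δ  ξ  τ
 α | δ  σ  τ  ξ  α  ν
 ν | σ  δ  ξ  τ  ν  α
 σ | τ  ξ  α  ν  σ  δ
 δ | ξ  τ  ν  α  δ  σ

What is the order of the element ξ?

The identity element is σ (its row matches the header).
ξ^1 = ξ
ξ^2 = ξ ∘ ξ = ν
ξ^3 = ν ∘ ξ = δ
ξ^4 = δ ∘ ξ = τ
ξ^5 = τ ∘ ξ = α
ξ^6 = α ∘ ξ = σ
The first power of ξ equal to the identity is ξ^6, so ord(ξ) = 6.
(Structurally, Γ here is isomorphic to the cyclic group Z_6.)

6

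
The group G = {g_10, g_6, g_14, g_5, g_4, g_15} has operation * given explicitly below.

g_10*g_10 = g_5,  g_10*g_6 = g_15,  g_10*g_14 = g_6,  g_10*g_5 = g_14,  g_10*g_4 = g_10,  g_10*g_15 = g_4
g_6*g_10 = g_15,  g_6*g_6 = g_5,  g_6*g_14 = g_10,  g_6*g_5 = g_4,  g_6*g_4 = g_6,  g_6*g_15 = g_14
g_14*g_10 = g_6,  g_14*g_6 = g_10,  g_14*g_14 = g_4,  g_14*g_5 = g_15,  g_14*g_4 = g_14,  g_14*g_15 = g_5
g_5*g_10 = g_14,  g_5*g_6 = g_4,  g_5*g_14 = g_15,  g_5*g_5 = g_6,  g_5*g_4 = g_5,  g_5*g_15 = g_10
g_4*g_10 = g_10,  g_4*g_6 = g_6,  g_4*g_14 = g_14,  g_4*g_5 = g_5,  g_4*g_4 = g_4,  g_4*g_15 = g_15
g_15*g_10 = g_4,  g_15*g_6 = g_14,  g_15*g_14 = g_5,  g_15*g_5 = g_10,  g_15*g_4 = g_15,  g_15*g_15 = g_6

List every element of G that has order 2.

{g_14}

Identity is g_4. Compute the order of each non-identity element by repeated multiplication:
  g_10: g_10 → g_5 → g_14 → g_6 → g_15 → g_4  (order 6)
  g_6: g_6 → g_5 → g_4  (order 3)
  g_14: g_14 → g_4  (order 2)
  g_5: g_5 → g_6 → g_4  (order 3)
  g_15: g_15 → g_6 → g_14 → g_5 → g_10 → g_4  (order 6)
Elements of order 2: {g_14}.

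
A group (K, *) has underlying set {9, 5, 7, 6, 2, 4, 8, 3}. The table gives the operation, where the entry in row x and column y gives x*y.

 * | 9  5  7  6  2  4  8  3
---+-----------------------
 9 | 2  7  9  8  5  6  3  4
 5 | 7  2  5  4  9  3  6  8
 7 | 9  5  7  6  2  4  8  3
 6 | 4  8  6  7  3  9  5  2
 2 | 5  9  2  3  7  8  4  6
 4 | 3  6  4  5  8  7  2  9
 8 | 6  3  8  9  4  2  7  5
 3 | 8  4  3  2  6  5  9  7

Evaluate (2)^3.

2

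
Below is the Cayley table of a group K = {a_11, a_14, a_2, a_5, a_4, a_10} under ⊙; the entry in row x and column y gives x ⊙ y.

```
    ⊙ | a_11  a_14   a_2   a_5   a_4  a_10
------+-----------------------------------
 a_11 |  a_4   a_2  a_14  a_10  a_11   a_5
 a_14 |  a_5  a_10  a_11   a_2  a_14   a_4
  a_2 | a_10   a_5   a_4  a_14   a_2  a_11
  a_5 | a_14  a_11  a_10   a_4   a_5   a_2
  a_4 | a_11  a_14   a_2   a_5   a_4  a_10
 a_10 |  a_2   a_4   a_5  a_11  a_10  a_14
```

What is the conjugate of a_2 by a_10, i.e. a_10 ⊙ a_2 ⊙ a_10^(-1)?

a_11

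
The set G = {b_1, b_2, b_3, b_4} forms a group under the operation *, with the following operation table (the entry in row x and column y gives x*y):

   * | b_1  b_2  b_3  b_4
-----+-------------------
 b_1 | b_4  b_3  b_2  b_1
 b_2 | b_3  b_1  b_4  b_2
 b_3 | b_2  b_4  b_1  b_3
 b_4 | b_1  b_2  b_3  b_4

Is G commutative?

Check whether the table is symmetric across its main diagonal.
Every entry (row x, col y) equals the entry (row y, col x), so G is abelian.

Yes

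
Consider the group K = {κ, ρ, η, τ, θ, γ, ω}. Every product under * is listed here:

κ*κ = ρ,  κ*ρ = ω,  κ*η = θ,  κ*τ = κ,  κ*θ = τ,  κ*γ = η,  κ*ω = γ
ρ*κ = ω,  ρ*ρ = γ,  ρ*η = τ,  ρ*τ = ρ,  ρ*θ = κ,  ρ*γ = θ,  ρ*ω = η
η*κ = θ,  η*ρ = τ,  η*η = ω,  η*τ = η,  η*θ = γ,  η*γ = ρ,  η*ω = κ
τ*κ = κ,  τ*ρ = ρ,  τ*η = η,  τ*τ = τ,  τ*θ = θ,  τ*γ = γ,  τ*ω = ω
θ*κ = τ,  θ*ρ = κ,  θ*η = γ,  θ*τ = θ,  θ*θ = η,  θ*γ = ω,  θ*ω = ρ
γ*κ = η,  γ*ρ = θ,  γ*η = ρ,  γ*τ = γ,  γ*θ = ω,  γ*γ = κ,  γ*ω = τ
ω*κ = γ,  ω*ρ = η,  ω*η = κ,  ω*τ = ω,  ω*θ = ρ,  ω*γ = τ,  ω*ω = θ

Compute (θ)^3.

θ^1 = θ
θ^2 = θ*θ = η
θ^3 = η*θ = γ

γ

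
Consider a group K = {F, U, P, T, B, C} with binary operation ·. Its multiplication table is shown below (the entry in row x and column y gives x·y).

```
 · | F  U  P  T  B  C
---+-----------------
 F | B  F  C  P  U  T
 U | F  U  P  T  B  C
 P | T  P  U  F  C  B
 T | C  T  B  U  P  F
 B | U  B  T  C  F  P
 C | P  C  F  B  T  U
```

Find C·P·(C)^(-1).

The identity is U. In row C, the entry U sits in column C, so C^(-1) = C.
C·P = F
F·C = T

T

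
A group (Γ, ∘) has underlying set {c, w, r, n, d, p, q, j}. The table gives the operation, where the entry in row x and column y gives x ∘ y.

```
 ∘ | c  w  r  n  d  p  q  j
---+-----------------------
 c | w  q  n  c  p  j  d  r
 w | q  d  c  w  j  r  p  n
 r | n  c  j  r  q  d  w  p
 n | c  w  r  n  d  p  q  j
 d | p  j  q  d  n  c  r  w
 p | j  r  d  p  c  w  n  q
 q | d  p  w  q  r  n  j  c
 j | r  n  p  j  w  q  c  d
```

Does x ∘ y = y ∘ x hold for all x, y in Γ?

Yes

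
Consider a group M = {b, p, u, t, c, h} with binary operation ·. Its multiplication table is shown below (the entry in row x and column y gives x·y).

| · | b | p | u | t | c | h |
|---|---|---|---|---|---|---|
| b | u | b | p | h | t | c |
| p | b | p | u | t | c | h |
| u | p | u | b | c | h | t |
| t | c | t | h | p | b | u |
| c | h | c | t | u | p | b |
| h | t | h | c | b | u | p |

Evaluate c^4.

c^1 = c
c^2 = c·c = p
c^3 = p·c = c
c^4 = c·c = p

p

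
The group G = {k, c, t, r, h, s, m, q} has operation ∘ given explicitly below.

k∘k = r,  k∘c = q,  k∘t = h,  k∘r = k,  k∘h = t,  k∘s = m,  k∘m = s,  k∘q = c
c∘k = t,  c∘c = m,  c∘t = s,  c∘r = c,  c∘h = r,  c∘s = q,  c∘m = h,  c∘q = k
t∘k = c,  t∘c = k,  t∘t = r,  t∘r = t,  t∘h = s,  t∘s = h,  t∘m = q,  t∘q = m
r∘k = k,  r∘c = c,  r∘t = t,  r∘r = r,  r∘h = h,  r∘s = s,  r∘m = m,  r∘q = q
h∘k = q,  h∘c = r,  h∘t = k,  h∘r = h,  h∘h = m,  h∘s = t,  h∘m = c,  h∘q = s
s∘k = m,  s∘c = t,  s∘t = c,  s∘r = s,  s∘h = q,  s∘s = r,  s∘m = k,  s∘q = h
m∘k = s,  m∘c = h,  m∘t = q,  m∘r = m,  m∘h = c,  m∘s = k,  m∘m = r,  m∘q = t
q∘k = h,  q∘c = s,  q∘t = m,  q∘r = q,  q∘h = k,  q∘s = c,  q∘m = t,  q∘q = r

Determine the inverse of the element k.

k

First locate the identity: row r matches the header, so r is the identity.
Scan row k for r: k ∘ k = r. Hence k^(-1) = k.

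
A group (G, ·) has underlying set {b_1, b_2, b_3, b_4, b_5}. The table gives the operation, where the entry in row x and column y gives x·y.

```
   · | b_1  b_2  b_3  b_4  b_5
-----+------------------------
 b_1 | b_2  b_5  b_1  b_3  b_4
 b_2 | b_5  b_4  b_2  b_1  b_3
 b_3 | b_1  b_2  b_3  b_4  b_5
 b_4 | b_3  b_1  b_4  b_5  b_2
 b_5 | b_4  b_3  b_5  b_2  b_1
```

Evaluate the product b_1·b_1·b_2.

b_4

b_1·b_1 = b_2
b_2·b_2 = b_4
(Structurally, G here is isomorphic to the cyclic group Z_5.)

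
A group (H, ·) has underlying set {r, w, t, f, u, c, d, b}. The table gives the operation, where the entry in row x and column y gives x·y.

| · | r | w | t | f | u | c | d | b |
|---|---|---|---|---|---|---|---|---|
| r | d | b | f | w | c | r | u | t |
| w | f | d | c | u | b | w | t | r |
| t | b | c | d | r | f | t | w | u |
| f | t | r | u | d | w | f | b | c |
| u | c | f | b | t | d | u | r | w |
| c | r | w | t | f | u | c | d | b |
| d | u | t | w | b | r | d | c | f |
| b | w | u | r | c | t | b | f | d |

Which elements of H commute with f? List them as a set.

{b, c, d, f}

Compare row f with column f entry by entry.
d·f = b = f·d, so d commutes with f.
u·f = t but f·u = w, so u does not.
Collecting the elements that commute with f: C(f) = {b, c, d, f}.
(Structurally, H here is isomorphic to the quaternion group Q_8.)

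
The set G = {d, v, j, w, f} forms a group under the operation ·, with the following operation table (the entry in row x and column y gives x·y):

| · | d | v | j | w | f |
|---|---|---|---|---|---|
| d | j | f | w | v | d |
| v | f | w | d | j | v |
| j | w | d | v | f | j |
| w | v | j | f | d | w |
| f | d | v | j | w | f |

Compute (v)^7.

w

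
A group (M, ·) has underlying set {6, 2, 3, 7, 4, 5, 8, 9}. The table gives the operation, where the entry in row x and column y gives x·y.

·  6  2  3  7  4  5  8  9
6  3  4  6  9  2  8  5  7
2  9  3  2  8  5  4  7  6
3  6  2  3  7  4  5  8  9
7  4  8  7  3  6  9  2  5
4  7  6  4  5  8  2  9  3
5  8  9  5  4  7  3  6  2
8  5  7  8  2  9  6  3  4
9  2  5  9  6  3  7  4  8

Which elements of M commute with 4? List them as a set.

Compare row 4 with column 4 entry by entry.
9·4 = 3 = 4·9, so 9 commutes with 4.
5·4 = 7 but 4·5 = 2, so 5 does not.
Collecting the elements that commute with 4: C(4) = {3, 4, 8, 9}.
(Structurally, M here is isomorphic to the dihedral group D_4.)

{3, 4, 8, 9}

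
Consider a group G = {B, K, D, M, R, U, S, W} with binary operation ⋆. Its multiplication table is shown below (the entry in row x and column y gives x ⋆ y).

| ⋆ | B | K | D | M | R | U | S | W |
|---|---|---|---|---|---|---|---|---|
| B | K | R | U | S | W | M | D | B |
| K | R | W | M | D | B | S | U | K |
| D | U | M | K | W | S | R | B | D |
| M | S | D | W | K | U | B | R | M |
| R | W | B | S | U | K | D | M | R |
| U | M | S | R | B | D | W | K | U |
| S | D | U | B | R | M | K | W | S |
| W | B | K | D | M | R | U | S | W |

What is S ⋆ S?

Read row S, column S: S ⋆ S = W.

W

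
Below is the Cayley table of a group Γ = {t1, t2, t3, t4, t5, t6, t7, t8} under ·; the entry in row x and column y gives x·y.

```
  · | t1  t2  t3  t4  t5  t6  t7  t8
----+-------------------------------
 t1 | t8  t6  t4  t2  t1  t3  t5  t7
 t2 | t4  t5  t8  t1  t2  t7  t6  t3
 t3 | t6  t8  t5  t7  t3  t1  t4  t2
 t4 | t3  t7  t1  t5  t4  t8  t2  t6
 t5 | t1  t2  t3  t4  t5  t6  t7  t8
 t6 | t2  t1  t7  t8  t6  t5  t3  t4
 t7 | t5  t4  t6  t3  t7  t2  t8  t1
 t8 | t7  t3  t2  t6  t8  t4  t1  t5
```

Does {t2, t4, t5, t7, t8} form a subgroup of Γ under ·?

No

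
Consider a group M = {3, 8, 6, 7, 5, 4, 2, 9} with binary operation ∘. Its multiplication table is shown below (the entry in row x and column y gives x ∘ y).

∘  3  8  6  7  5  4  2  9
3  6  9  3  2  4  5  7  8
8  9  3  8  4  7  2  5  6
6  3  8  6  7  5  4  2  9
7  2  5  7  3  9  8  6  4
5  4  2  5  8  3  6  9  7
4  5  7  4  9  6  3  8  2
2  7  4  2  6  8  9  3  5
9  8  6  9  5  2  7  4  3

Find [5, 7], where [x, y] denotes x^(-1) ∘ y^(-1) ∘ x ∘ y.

3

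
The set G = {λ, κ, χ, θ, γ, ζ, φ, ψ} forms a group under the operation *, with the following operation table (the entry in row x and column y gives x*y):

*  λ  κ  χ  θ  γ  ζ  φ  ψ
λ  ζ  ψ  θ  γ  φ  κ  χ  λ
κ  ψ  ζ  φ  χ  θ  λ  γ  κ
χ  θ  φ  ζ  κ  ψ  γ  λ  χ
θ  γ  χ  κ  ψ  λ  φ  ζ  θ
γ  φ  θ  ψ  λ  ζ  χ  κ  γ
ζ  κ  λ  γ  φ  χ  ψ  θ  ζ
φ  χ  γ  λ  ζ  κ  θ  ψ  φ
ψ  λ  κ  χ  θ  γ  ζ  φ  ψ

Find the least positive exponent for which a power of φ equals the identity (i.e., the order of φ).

2

The identity element is ψ (its row matches the header).
φ^1 = φ
φ^2 = φ*φ = ψ
The first power of φ equal to the identity is φ^2, so ord(φ) = 2.
(Structurally, G here is isomorphic to Z_2 x Z_4.)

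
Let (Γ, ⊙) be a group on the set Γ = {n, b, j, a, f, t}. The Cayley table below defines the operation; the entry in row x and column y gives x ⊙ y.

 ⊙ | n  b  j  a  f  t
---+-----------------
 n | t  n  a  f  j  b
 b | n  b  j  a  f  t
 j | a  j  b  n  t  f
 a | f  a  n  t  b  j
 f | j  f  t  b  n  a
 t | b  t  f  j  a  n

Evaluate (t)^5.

t^1 = t
t^2 = t ⊙ t = n
t^3 = n ⊙ t = b
t^4 = b ⊙ t = t
t^5 = t ⊙ t = n

n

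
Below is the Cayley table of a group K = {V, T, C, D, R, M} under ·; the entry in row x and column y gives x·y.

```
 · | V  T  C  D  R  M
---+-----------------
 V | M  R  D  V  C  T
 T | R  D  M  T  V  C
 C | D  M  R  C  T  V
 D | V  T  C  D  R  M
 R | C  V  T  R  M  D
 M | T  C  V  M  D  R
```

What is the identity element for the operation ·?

The identity e satisfies e·x = x for all x, so its row in the table reproduces the column headers.
Row D reads: V, T, C, D, R, M — exactly the header order. So D is the identity.
(Structurally, K here is isomorphic to the cyclic group Z_6.)

D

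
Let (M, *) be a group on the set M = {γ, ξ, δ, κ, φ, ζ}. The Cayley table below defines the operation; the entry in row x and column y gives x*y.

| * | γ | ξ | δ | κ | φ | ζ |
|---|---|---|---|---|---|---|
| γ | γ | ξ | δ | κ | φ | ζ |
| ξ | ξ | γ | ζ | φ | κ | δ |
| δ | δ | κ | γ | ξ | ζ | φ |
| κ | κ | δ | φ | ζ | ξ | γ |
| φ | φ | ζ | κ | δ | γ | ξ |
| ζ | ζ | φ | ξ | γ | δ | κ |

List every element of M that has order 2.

Identity is γ. Compute the order of each non-identity element by repeated multiplication:
  ξ: ξ → γ  (order 2)
  δ: δ → γ  (order 2)
  κ: κ → ζ → γ  (order 3)
  φ: φ → γ  (order 2)
  ζ: ζ → κ → γ  (order 3)
Elements of order 2: {δ, ξ, φ}.

{δ, ξ, φ}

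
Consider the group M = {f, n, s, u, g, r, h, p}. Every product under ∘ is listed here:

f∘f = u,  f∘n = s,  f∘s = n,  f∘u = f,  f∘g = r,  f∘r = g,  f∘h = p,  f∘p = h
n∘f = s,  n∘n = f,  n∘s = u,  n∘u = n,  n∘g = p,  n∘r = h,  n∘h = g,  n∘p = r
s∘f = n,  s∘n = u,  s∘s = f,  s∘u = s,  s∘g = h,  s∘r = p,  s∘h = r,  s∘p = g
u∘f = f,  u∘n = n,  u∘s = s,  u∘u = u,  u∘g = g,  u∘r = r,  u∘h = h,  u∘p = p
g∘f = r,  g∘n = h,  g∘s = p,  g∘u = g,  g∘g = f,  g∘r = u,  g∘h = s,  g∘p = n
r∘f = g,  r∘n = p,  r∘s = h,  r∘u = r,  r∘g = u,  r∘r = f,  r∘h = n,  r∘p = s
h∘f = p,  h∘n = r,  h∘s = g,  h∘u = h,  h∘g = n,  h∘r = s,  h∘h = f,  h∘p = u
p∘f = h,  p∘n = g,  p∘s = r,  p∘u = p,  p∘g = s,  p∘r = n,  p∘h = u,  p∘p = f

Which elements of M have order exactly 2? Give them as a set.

{f}

Identity is u. Compute the order of each non-identity element by repeated multiplication:
  f: f → u  (order 2)
  n: n → f → s → u  (order 4)
  s: s → f → n → u  (order 4)
  g: g → f → r → u  (order 4)
  r: r → f → g → u  (order 4)
  h: h → f → p → u  (order 4)
  p: p → f → h → u  (order 4)
Elements of order 2: {f}.
(Structurally, M here is isomorphic to the quaternion group Q_8.)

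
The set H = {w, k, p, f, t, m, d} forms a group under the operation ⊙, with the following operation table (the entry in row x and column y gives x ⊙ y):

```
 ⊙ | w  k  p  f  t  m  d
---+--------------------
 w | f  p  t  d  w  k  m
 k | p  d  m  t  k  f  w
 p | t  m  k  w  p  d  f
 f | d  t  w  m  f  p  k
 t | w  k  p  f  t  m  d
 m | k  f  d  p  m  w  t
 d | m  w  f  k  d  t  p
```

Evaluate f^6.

k

f^1 = f
f^2 = f ⊙ f = m
f^3 = m ⊙ f = p
f^4 = p ⊙ f = w
f^5 = w ⊙ f = d
f^6 = d ⊙ f = k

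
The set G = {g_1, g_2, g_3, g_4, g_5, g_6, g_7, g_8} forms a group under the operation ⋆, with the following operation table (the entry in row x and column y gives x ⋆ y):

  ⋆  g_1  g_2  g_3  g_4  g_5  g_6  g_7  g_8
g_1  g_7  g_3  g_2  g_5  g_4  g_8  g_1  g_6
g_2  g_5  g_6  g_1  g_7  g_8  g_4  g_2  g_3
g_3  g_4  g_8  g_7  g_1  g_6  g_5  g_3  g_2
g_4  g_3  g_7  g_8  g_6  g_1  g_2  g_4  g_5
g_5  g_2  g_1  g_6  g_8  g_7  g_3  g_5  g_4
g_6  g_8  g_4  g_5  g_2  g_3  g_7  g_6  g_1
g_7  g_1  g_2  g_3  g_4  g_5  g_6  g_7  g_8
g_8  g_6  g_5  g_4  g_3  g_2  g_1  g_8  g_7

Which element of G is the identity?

g_7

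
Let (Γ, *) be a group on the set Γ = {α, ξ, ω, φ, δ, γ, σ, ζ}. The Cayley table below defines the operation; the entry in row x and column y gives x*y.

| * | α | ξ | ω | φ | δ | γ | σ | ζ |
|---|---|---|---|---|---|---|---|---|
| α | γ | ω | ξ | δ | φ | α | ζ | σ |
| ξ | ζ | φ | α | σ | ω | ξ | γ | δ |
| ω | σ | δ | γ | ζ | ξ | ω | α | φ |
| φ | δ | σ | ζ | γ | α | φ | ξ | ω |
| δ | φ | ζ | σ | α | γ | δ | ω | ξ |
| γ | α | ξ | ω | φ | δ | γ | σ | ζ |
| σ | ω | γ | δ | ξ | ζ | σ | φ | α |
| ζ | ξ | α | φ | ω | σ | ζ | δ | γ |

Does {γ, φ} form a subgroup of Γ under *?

Yes

{γ, φ} contains the identity γ.
Checking products: every product of two elements of {γ, φ} (read from the table) lies in {γ, φ}, so the set is closed.
In a finite group, a nonempty closed subset is a subgroup. So {γ, φ} ≤ Γ.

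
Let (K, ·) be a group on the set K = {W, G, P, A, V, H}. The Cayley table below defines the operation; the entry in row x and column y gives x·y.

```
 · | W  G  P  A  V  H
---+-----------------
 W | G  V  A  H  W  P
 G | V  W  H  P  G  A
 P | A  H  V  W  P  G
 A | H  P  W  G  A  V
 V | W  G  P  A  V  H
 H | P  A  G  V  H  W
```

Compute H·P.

G

Read row H, column P: H·P = G.
(Structurally, K here is isomorphic to the cyclic group Z_6.)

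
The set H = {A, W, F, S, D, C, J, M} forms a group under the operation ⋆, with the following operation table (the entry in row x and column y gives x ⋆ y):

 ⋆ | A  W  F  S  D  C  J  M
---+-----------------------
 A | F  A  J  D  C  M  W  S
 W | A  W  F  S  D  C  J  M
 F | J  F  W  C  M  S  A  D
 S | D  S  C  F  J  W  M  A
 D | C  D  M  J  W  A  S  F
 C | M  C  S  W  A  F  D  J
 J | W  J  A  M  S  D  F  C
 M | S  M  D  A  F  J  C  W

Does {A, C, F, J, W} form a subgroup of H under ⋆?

No

F ⋆ C = S, which is not in {A, C, F, J, W}.
The subset is not closed under ⋆, so it is not a subgroup.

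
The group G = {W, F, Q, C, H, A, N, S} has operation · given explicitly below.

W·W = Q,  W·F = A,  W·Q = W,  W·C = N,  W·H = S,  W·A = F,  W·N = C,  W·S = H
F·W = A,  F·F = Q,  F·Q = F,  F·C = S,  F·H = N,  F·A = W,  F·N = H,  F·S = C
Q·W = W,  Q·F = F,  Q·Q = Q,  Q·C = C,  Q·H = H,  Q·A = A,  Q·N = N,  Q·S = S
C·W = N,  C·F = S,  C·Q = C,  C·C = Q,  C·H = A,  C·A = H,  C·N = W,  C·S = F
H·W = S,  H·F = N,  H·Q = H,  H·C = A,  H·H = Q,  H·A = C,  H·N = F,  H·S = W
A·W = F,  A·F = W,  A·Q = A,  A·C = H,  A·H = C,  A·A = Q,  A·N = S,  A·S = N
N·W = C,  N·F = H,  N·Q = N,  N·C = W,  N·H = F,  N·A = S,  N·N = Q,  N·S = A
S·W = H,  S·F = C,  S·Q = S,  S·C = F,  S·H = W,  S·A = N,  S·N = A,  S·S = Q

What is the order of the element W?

The identity element is Q (its row matches the header).
W^1 = W
W^2 = W·W = Q
The first power of W equal to the identity is W^2, so ord(W) = 2.

2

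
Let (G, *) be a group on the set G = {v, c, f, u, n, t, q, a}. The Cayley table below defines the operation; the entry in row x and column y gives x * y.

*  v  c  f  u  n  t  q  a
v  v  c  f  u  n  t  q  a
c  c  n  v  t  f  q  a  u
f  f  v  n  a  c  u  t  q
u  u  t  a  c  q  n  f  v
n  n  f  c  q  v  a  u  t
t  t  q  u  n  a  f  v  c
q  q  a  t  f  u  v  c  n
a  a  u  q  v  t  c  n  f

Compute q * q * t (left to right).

q * q = c
c * t = q

q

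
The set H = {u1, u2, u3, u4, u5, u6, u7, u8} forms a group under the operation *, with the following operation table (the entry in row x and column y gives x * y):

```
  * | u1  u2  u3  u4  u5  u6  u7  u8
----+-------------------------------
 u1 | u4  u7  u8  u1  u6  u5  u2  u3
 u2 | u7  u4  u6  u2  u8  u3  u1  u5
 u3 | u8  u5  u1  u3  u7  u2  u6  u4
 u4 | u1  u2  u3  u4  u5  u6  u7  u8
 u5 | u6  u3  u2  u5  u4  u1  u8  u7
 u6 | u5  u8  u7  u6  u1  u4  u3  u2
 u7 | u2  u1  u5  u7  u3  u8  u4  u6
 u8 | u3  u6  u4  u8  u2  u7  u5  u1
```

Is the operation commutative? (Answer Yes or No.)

No

u3 * u5 = u7 but u5 * u3 = u2.
Since u3 and u5 do not commute, H is not abelian.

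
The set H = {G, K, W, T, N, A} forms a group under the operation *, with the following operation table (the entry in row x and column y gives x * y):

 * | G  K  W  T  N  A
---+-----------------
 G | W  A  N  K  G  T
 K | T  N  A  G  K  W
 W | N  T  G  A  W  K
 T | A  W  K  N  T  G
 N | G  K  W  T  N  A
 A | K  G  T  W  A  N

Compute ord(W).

3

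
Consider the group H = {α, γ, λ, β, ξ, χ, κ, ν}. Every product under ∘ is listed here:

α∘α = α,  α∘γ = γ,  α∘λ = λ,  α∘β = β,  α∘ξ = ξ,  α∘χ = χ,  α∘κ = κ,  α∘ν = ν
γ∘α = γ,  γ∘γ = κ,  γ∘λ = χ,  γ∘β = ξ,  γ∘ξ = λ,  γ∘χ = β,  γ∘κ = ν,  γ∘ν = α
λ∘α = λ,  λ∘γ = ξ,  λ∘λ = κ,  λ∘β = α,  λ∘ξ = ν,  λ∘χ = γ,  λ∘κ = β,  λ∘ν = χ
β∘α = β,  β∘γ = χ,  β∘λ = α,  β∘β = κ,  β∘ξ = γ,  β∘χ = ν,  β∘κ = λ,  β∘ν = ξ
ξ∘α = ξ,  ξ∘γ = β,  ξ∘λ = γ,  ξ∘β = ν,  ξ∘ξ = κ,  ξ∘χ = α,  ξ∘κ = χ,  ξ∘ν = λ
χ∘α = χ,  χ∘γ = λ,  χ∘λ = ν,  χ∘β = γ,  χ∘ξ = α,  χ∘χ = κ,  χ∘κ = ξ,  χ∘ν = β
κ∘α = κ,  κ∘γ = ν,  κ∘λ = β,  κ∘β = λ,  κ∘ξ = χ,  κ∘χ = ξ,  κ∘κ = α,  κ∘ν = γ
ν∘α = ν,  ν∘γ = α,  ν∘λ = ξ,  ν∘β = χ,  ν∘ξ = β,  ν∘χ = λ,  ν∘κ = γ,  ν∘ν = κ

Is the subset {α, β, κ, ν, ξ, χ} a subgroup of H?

No

κ ∘ β = λ, which is not in {α, β, κ, ν, ξ, χ}.
The subset is not closed under ∘, so it is not a subgroup.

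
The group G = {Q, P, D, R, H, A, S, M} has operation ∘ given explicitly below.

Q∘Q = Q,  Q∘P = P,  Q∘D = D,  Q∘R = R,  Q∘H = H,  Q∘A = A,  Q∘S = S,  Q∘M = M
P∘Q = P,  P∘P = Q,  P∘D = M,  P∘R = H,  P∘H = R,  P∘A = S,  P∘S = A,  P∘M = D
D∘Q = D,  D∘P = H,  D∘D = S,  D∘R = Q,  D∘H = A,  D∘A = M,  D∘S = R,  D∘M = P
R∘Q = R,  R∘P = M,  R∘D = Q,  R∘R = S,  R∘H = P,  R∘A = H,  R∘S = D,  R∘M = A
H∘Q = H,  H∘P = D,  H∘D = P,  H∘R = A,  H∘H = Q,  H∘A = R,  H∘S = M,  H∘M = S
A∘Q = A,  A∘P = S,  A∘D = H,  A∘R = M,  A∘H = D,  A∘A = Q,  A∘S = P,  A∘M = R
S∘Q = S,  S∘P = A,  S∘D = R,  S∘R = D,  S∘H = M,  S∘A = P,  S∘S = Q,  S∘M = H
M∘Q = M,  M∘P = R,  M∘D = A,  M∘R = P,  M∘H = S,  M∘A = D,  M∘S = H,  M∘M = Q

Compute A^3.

A

A^1 = A
A^2 = A ∘ A = Q
A^3 = Q ∘ A = A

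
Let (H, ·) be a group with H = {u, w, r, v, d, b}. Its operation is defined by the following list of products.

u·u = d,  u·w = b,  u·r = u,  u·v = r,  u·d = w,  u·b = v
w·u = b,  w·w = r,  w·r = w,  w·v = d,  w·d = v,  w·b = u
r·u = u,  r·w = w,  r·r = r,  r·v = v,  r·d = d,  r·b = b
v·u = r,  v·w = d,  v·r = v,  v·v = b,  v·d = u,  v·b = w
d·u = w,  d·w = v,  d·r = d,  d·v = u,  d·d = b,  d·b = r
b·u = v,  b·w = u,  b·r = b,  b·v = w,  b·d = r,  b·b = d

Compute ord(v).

6

The identity element is r (its row matches the header).
v^1 = v
v^2 = v·v = b
v^3 = b·v = w
v^4 = w·v = d
v^5 = d·v = u
v^6 = u·v = r
The first power of v equal to the identity is v^6, so ord(v) = 6.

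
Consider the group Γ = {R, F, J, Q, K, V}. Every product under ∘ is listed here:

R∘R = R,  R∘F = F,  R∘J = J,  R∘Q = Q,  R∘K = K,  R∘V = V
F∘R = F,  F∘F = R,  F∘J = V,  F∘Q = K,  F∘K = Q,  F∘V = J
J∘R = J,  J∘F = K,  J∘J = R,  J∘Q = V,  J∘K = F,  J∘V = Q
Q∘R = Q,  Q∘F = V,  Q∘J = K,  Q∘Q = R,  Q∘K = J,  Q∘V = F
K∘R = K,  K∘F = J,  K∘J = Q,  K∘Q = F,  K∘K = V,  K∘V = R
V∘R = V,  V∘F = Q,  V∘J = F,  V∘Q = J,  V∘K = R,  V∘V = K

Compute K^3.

K^1 = K
K^2 = K ∘ K = V
K^3 = V ∘ K = R

R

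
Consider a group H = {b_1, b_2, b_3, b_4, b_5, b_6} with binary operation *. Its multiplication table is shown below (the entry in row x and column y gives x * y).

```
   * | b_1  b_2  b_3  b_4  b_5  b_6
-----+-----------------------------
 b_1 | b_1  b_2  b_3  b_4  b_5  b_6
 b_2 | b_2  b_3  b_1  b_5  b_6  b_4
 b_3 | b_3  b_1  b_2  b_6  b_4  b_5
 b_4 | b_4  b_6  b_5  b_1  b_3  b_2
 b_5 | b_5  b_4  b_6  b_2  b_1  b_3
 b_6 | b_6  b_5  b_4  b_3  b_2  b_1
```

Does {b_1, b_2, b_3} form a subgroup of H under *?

Yes

{b_1, b_2, b_3} contains the identity b_1.
Checking products: every product of two elements of {b_1, b_2, b_3} (read from the table) lies in {b_1, b_2, b_3}, so the set is closed.
In a finite group, a nonempty closed subset is a subgroup. So {b_1, b_2, b_3} ≤ H.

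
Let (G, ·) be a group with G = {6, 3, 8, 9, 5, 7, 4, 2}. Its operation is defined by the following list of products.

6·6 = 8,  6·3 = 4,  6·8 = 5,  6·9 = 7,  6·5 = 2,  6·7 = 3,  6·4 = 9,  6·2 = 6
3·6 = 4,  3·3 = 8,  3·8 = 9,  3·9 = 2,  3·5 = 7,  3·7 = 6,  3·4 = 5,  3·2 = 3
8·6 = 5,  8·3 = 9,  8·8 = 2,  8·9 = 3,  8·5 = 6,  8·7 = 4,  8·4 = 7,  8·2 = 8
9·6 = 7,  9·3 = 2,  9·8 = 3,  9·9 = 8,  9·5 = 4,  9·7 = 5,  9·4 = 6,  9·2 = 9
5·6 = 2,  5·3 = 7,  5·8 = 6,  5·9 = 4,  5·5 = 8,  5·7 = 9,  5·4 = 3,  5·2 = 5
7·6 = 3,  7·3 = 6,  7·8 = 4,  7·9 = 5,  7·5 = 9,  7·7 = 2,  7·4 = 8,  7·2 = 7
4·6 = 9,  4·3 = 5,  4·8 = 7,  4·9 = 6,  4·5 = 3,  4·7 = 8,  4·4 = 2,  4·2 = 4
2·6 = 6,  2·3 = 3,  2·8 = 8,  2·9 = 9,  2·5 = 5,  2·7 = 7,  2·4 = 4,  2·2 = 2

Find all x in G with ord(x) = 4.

Identity is 2. Compute the order of each non-identity element by repeated multiplication:
  6: 6 → 8 → 5 → 2  (order 4)
  3: 3 → 8 → 9 → 2  (order 4)
  8: 8 → 2  (order 2)
  9: 9 → 8 → 3 → 2  (order 4)
  5: 5 → 8 → 6 → 2  (order 4)
  7: 7 → 2  (order 2)
  4: 4 → 2  (order 2)
Elements of order 4: {3, 5, 6, 9}.

{3, 5, 6, 9}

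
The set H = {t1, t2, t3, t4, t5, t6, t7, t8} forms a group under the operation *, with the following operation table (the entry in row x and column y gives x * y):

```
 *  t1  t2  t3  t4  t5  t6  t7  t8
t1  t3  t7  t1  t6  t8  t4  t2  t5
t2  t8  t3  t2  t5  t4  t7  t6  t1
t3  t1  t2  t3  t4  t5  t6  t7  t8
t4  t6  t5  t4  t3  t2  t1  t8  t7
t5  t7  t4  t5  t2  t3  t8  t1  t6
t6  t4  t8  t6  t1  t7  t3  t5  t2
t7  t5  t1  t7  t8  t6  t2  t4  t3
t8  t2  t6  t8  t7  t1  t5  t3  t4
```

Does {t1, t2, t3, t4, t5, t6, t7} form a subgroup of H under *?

No

t4 * t7 = t8, which is not in {t1, t2, t3, t4, t5, t6, t7}.
The subset is not closed under *, so it is not a subgroup.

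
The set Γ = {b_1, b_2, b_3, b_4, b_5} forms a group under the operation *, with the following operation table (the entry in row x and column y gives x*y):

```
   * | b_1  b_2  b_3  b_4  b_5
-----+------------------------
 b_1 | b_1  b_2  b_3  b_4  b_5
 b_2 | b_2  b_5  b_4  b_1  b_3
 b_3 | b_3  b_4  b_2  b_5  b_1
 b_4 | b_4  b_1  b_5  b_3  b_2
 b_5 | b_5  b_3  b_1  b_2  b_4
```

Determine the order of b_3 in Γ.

5

The identity element is b_1 (its row matches the header).
b_3^1 = b_3
b_3^2 = b_3*b_3 = b_2
b_3^3 = b_2*b_3 = b_4
b_3^4 = b_4*b_3 = b_5
b_3^5 = b_5*b_3 = b_1
The first power of b_3 equal to the identity is b_3^5, so ord(b_3) = 5.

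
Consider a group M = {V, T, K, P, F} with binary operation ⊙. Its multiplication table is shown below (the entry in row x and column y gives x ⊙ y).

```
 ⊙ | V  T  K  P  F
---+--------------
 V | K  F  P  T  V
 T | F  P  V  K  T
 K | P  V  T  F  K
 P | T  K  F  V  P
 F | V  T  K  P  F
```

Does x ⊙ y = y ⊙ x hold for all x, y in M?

Check whether the table is symmetric across its main diagonal.
Every entry (row x, col y) equals the entry (row y, col x), so M is abelian.

Yes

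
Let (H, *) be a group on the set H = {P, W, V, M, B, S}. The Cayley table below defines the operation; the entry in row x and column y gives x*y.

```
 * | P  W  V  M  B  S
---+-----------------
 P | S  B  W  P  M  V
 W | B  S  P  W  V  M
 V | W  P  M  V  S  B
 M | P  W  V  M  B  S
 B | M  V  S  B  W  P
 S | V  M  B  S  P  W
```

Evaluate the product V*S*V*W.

V*S = B
B*V = S
S*W = M

M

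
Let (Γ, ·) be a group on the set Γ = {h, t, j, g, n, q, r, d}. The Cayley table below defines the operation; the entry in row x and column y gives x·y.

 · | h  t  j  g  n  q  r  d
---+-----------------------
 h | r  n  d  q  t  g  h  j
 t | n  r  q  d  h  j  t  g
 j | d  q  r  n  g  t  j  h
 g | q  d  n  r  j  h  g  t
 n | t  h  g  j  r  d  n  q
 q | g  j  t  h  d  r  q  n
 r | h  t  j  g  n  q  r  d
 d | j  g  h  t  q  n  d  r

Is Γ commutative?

Yes

Check whether the table is symmetric across its main diagonal.
Every entry (row x, col y) equals the entry (row y, col x), so Γ is abelian.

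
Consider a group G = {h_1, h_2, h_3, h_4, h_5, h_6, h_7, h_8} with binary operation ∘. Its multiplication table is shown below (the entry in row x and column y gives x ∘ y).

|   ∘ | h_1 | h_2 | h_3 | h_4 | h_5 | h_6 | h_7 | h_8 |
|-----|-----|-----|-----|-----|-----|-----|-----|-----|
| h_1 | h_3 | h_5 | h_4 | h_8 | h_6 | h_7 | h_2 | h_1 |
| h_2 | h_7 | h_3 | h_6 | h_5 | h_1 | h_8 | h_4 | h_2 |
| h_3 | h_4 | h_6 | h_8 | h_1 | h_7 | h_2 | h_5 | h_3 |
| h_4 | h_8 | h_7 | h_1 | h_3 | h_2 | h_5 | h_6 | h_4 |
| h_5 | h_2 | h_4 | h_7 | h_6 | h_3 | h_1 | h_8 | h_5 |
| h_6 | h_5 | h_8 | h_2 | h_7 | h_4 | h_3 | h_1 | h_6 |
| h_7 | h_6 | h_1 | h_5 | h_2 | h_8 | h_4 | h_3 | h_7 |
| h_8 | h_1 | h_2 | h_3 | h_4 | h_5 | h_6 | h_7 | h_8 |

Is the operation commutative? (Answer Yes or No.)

h_6 ∘ h_5 = h_4 but h_5 ∘ h_6 = h_1.
Since h_6 and h_5 do not commute, G is not abelian.

No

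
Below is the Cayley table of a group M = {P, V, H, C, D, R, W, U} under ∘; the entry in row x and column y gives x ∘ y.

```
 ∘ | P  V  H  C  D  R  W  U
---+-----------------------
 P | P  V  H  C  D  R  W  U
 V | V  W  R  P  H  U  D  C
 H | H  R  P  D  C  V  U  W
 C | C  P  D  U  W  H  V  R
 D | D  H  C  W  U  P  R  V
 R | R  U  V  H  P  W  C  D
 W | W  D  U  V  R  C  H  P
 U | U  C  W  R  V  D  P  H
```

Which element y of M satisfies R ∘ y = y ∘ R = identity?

First locate the identity: row P matches the header, so P is the identity.
Scan row R for P: R ∘ D = P. Hence R^(-1) = D.
(Structurally, M here is isomorphic to the cyclic group Z_8.)

D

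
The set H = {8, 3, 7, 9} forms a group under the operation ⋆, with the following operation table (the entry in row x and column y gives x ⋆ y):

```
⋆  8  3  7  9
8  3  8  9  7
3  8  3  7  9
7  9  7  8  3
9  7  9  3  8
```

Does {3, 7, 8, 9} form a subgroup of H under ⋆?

Yes

{3, 7, 8, 9} contains the identity 3.
Checking products: every product of two elements of {3, 7, 8, 9} (read from the table) lies in {3, 7, 8, 9}, so the set is closed.
In a finite group, a nonempty closed subset is a subgroup. So {3, 7, 8, 9} ≤ H.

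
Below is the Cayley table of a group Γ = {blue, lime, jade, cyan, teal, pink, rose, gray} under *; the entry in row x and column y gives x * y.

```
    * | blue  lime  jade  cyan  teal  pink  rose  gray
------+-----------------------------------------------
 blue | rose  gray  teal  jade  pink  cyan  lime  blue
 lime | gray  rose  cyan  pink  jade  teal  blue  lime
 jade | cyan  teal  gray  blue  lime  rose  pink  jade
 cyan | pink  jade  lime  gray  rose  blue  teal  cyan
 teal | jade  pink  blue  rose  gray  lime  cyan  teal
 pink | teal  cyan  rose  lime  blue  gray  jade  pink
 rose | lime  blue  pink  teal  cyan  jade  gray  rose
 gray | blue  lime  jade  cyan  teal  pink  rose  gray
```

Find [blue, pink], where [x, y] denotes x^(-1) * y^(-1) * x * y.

Identity is gray; from the table blue^(-1) = lime and pink^(-1) = pink.
lime * pink = teal
teal * blue = jade
jade * pink = rose
(Structurally, Γ here is isomorphic to the dihedral group D_4.)

rose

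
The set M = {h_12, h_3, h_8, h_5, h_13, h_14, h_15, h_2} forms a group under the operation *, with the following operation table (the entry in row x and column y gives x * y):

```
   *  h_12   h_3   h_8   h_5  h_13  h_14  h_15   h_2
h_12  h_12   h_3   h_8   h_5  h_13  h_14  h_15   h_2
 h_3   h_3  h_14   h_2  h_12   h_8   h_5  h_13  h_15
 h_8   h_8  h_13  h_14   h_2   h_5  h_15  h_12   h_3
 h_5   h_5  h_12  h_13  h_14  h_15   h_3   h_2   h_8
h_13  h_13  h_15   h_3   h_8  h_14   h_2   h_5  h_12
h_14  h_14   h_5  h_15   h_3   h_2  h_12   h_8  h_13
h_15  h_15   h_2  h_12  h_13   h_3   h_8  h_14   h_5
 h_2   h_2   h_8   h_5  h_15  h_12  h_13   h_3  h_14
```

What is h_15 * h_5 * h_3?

h_15

h_15 * h_5 = h_13
h_13 * h_3 = h_15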